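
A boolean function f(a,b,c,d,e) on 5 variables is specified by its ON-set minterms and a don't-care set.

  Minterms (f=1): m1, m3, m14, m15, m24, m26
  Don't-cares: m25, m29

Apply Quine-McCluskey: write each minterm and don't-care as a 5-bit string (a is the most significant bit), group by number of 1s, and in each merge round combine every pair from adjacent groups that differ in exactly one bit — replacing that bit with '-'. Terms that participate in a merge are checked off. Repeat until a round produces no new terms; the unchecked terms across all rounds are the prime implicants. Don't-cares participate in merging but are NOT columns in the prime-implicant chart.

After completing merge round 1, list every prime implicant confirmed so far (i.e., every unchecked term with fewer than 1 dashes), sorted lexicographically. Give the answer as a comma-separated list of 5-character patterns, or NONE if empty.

NONE

size-2^0 implicants → 00001(✓)  00011(✓)  01110(✓)  01111(✓)  11000(✓)  11001(✓)  11010(✓)  11101(✓)
size-2^1 implicants → 000-1  0111-  11-01  110-0  1100-
Unchecked terms (primes): 000-1, 0111-, 11-01, 110-0, 1100-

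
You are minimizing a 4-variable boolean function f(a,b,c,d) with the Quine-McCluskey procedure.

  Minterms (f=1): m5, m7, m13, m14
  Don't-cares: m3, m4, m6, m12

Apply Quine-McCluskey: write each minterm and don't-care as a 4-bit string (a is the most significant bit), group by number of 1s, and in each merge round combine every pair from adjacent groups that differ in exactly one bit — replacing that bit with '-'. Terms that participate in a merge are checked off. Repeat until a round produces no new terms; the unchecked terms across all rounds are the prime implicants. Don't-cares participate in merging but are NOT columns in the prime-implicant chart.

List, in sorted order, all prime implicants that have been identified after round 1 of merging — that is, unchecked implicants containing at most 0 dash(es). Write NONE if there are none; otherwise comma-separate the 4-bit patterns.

NONE

Round 0: 0011✓ 0100✓ 0101✓ 0110✓ 0111✓ 1100✓ 1101✓ 1110✓
Round 1: -100✓ -101✓ -110✓ 0-11 01-0✓ 01-1✓ 010-✓ 011-✓ 11-0✓ 110-✓
Round 2: -1-0 -10- 01--
PIs = {-1-0, -10-, 0-11, 01--}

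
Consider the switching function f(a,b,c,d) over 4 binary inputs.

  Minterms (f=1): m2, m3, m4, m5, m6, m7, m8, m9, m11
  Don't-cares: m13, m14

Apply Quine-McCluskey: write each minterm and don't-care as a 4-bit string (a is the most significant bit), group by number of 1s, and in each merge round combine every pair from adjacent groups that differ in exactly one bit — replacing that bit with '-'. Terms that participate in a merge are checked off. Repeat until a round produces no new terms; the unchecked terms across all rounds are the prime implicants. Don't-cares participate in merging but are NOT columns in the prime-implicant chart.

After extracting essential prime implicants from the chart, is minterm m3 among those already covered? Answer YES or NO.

size-2^0 implicants → 0010(✓)  0011(✓)  0100(✓)  0101(✓)  0110(✓)  0111(✓)  1000(✓)  1001(✓)  1011(✓)  1101(✓)  1110(✓)
size-2^1 implicants → -011  -101  -110  0-10(✓)  0-11(✓)  001-(✓)  01-0(✓)  01-1(✓)  010-(✓)  011-(✓)  1-01  10-1  100-
size-2^2 implicants → 0-1-  01--
Unchecked terms (primes): -011, -101, -110, 0-1-, 01--, 1-01, 10-1, 100-
Minterm coverage:
  m2 ⊆ 0-1- [E]
  m3 ⊆ -011,0-1-
  m4 ⊆ 01-- [E]
  m5 ⊆ -101,01--
  m6 ⊆ -110,0-1-,01--
  m7 ⊆ 0-1-,01--
  m8 ⊆ 100- [E]
  m9 ⊆ 1-01,10-1,100-
  m11 ⊆ -011,10-1
E = {0-1-, 01--, 100-}

YES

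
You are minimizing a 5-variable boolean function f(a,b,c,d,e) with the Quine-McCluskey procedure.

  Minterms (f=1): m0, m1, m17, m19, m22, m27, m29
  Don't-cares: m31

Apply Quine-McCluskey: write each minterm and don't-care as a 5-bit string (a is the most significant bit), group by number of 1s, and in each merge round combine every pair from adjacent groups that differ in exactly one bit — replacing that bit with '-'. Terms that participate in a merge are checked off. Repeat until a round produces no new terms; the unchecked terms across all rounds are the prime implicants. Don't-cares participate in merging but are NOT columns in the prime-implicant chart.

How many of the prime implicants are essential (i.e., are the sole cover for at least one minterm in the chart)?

[col 0] 00000*, 00001*, 10001*, 10011*, 10110, 11011*, 11101*, 11111*
[col 1] -0001, 0000-, 1-011, 100-1, 11-11, 111-1
Prime implicants: -0001, 0000-, 1-011, 100-1, 10110, 11-11, 111-1
PI chart (minterm → PIs covering it):
  0 | 0000-  (sole → essential)
  1 | -0001,0000-
  17 | -0001,100-1
  19 | 1-011,100-1
  22 | 10110  (sole → essential)
  27 | 1-011,11-11
  29 | 111-1  (sole → essential)
Essential prime implicants: 0000-, 10110, 111-1

3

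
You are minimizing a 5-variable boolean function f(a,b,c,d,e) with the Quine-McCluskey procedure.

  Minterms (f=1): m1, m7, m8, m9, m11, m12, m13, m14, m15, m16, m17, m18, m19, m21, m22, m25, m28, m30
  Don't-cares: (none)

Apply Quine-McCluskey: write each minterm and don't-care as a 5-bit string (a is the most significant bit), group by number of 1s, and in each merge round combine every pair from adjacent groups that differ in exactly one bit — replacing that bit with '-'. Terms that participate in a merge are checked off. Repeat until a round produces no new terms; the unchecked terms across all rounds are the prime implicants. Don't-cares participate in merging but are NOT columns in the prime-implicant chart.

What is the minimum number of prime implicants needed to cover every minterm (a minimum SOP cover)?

size-2^0 implicants → 00001(✓)  00111(✓)  01000(✓)  01001(✓)  01011(✓)  01100(✓)  01101(✓)  01110(✓)  01111(✓)  10000(✓)  10001(✓)  10010(✓)  10011(✓)  10101(✓)  10110(✓)  11001(✓)  11100(✓)  11110(✓)
size-2^1 implicants → -0001(✓)  -1001(✓)  -1100(✓)  -1110(✓)  0-001(✓)  0-111  01-00(✓)  01-01(✓)  01-11(✓)  010-1(✓)  0100-(✓)  011-0(✓)  011-1(✓)  0110-(✓)  0111-(✓)  1-001(✓)  1-110  10-01  10-10  100-0(✓)  100-1(✓)  1000-(✓)  1001-(✓)  111-0(✓)
size-2^2 implicants → --001  -11-0  01--1  01-0-  011--  100--
Unchecked terms (primes): --001, -11-0, 0-111, 01--1, 01-0-, 011--, 1-110, 10-01, 10-10, 100--
Minterm coverage:
  m1 ⊆ --001 [E]
  m7 ⊆ 0-111 [E]
  m8 ⊆ 01-0- [E]
  m9 ⊆ --001,01--1,01-0-
  m11 ⊆ 01--1 [E]
  m12 ⊆ -11-0,01-0-,011--
  m13 ⊆ 01--1,01-0-,011--
  m14 ⊆ -11-0,011--
  m15 ⊆ 0-111,01--1,011--
  m16 ⊆ 100-- [E]
  m17 ⊆ --001,10-01,100--
  m18 ⊆ 10-10,100--
  m19 ⊆ 100-- [E]
  m21 ⊆ 10-01 [E]
  m22 ⊆ 1-110,10-10
  m25 ⊆ --001 [E]
  m28 ⊆ -11-0 [E]
  m30 ⊆ -11-0,1-110
E = {--001, -11-0, 0-111, 01--1, 01-0-, 10-01, 100--}
Petrick residual → 1-110
Cover = c'd'e + bce' + a'cde + a'be + a'bd' + acde' + ab'd'e + ab'c'  |cover|=8

8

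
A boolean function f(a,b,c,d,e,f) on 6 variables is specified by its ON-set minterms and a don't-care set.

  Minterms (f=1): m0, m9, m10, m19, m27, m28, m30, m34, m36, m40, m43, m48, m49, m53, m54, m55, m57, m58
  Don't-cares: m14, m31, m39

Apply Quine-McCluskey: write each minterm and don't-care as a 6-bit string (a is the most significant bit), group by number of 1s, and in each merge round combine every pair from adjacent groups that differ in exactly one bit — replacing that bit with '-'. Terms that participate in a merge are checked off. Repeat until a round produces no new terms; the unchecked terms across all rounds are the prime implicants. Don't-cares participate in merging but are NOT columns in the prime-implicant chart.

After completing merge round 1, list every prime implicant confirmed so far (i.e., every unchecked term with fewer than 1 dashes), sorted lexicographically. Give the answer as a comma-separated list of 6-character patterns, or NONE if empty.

[col 0] 000000, 001001, 001010*, 001110*, 010011*, 011011*, 011100*, 011110*, 011111*, 100010, 100100, 100111*, 101000, 101011, 110000*, 110001*, 110101*, 110110*, 110111*, 111001*, 111010
[col 1] 0-1110, 001-10, 01-011, 011-11, 0111-0, 01111-, 1-0111, 11-001, 110-01, 11000-, 1101-1, 11011-
Prime implicants: 0-1110, 000000, 001-10, 001001, 01-011, 011-11, 0111-0, 01111-, 1-0111, 100010, 100100, 101000, 101011, 11-001, 110-01, 11000-, 1101-1, 11011-, 111010

000000, 001001, 100010, 100100, 101000, 101011, 111010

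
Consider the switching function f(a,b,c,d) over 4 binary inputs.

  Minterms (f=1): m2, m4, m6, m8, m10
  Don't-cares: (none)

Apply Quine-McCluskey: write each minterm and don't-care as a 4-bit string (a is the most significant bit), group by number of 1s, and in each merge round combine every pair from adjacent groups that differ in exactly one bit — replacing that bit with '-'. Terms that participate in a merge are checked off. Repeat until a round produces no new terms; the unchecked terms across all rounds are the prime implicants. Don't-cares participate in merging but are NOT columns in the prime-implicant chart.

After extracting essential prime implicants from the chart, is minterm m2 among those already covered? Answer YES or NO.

size-2^0 implicants → 0010(✓)  0100(✓)  0110(✓)  1000(✓)  1010(✓)
size-2^1 implicants → -010  0-10  01-0  10-0
Unchecked terms (primes): -010, 0-10, 01-0, 10-0
Minterm coverage:
  m2 ⊆ -010,0-10
  m4 ⊆ 01-0 [E]
  m6 ⊆ 0-10,01-0
  m8 ⊆ 10-0 [E]
  m10 ⊆ -010,10-0
E = {01-0, 10-0}

NO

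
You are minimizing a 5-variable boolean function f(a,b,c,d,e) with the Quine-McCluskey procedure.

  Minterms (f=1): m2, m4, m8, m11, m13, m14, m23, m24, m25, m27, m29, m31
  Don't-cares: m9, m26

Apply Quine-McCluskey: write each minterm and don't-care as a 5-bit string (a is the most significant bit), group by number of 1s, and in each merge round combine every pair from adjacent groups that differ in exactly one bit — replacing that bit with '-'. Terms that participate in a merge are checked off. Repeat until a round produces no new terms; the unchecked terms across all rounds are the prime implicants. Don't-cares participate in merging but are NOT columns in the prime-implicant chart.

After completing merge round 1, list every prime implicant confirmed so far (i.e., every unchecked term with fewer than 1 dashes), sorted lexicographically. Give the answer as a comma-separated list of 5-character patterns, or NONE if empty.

00010, 00100, 01110

[col 0] 00010, 00100, 01000*, 01001*, 01011*, 01101*, 01110, 10111*, 11000*, 11001*, 11010*, 11011*, 11101*, 11111*
[col 1] -1000*, -1001*, -1011*, -1101*, 01-01*, 010-1*, 0100-*, 1-111, 11-01*, 11-11*, 110-0*, 110-1*, 1100-*, 1101-*, 111-1*
[col 2] -1-01, -10-1, -100-, 11--1, 110--
Prime implicants: -1-01, -10-1, -100-, 00010, 00100, 01110, 1-111, 11--1, 110--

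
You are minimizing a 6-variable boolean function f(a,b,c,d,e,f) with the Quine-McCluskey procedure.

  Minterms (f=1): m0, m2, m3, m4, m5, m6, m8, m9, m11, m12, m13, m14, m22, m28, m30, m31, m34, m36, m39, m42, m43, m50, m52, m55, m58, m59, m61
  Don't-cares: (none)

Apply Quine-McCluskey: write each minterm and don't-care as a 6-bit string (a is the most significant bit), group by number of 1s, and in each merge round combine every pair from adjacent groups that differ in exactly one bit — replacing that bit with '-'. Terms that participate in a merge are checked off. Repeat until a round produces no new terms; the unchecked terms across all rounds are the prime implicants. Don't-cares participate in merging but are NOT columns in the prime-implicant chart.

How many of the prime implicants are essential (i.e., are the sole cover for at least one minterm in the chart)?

9

size-2^0 implicants → 000000(✓)  000010(✓)  000011(✓)  000100(✓)  000101(✓)  000110(✓)  001000(✓)  001001(✓)  001011(✓)  001100(✓)  001101(✓)  001110(✓)  010110(✓)  011100(✓)  011110(✓)  011111(✓)  100010(✓)  100100(✓)  100111(✓)  101010(✓)  101011(✓)  110010(✓)  110100(✓)  110111(✓)  111010(✓)  111011(✓)  111101
size-2^1 implicants → -00010  -00100  -01011  0-0110(✓)  0-1100(✓)  0-1110(✓)  00-000(✓)  00-011  00-100(✓)  00-101(✓)  00-110(✓)  000-00(✓)  000-10(✓)  0000-0(✓)  00001-  0001-0(✓)  00010-(✓)  001-00(✓)  001-01(✓)  0010-1  00100-(✓)  0011-0(✓)  00110-(✓)  01-110(✓)  0111-0(✓)  01111-  1-0010(✓)  1-0100  1-0111  1-1010(✓)  1-1011(✓)  10-010(✓)  10101-(✓)  11-010(✓)  11101-(✓)
size-2^2 implicants → 0--110  0-11-0  00--00  00-1-0  00-10-  000--0  001-0-  1--010  1-101-
Unchecked terms (primes): -00010, -00100, -01011, 0--110, 0-11-0, 00--00, 00-011, 00-1-0, 00-10-, 000--0, 00001-, 001-0-, 0010-1, 01111-, 1--010, 1-0100, 1-0111, 1-101-, 111101
Minterm coverage:
  m0 ⊆ 00--00,000--0
  m2 ⊆ -00010,000--0,00001-
  m3 ⊆ 00-011,00001-
  m4 ⊆ -00100,00--00,00-1-0,00-10-,000--0
  m5 ⊆ 00-10- [E]
  m6 ⊆ 0--110,00-1-0,000--0
  m8 ⊆ 00--00,001-0-
  m9 ⊆ 001-0-,0010-1
  m11 ⊆ -01011,00-011,0010-1
  m12 ⊆ 0-11-0,00--00,00-1-0,00-10-,001-0-
  m13 ⊆ 00-10-,001-0-
  m14 ⊆ 0--110,0-11-0,00-1-0
  m22 ⊆ 0--110 [E]
  m28 ⊆ 0-11-0 [E]
  m30 ⊆ 0--110,0-11-0,01111-
  m31 ⊆ 01111- [E]
  m34 ⊆ -00010,1--010
  m36 ⊆ -00100,1-0100
  m39 ⊆ 1-0111 [E]
  m42 ⊆ 1--010,1-101-
  m43 ⊆ -01011,1-101-
  m50 ⊆ 1--010 [E]
  m52 ⊆ 1-0100 [E]
  m55 ⊆ 1-0111 [E]
  m58 ⊆ 1--010,1-101-
  m59 ⊆ 1-101- [E]
  m61 ⊆ 111101 [E]
E = {0--110, 0-11-0, 00-10-, 01111-, 1--010, 1-0100, 1-0111, 1-101-, 111101}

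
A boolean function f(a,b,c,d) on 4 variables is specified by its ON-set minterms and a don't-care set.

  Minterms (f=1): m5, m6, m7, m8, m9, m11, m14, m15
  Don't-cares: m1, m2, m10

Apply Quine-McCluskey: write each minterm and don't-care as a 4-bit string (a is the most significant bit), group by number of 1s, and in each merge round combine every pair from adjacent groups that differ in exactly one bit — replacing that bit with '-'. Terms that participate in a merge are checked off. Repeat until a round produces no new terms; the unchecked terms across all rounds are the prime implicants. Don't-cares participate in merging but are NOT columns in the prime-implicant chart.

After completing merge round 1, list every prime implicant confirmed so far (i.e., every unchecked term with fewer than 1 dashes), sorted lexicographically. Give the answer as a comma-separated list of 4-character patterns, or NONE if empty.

NONE

size-2^0 implicants → 0001(✓)  0010(✓)  0101(✓)  0110(✓)  0111(✓)  1000(✓)  1001(✓)  1010(✓)  1011(✓)  1110(✓)  1111(✓)
size-2^1 implicants → -001  -010(✓)  -110(✓)  -111(✓)  0-01  0-10(✓)  01-1  011-(✓)  1-10(✓)  1-11(✓)  10-0(✓)  10-1(✓)  100-(✓)  101-(✓)  111-(✓)
size-2^2 implicants → --10  -11-  1-1-  10--
Unchecked terms (primes): --10, -001, -11-, 0-01, 01-1, 1-1-, 10--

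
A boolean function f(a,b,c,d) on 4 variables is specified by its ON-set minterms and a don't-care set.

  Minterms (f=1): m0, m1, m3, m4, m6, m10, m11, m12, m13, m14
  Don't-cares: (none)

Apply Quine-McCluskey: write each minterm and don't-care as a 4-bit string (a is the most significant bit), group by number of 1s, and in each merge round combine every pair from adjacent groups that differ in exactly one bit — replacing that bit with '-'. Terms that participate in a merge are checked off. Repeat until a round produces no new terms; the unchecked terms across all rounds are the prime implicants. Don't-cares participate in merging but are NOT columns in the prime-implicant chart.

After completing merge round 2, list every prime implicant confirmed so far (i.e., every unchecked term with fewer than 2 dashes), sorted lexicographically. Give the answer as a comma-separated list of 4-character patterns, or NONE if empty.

-011, 0-00, 00-1, 000-, 1-10, 101-, 110-

[col 0] 0000*, 0001*, 0011*, 0100*, 0110*, 1010*, 1011*, 1100*, 1101*, 1110*
[col 1] -011, -100*, -110*, 0-00, 00-1, 000-, 01-0*, 1-10, 101-, 11-0*, 110-
[col 2] -1-0
Prime implicants: -011, -1-0, 0-00, 00-1, 000-, 1-10, 101-, 110-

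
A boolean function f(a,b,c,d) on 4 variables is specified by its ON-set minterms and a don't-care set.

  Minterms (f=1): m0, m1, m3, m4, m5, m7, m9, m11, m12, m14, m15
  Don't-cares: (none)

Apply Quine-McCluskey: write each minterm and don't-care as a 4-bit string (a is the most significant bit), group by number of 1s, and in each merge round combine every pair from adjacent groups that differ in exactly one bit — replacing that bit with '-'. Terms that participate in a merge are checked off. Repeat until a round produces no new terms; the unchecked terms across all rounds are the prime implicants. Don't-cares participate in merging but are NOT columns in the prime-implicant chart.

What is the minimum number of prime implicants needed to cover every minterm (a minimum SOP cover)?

4

size-2^0 implicants → 0000(✓)  0001(✓)  0011(✓)  0100(✓)  0101(✓)  0111(✓)  1001(✓)  1011(✓)  1100(✓)  1110(✓)  1111(✓)
size-2^1 implicants → -001(✓)  -011(✓)  -100  -111(✓)  0-00(✓)  0-01(✓)  0-11(✓)  00-1(✓)  000-(✓)  01-1(✓)  010-(✓)  1-11(✓)  10-1(✓)  11-0  111-
size-2^2 implicants → --11  -0-1  0--1  0-0-
Unchecked terms (primes): --11, -0-1, -100, 0--1, 0-0-, 11-0, 111-
Minterm coverage:
  m0 ⊆ 0-0- [E]
  m1 ⊆ -0-1,0--1,0-0-
  m3 ⊆ --11,-0-1,0--1
  m4 ⊆ -100,0-0-
  m5 ⊆ 0--1,0-0-
  m7 ⊆ --11,0--1
  m9 ⊆ -0-1 [E]
  m11 ⊆ --11,-0-1
  m12 ⊆ -100,11-0
  m14 ⊆ 11-0,111-
  m15 ⊆ --11,111-
E = {-0-1, 0-0-}
Petrick residual → --11, 11-0
Cover = cd + b'd + a'c' + abd'  |cover|=4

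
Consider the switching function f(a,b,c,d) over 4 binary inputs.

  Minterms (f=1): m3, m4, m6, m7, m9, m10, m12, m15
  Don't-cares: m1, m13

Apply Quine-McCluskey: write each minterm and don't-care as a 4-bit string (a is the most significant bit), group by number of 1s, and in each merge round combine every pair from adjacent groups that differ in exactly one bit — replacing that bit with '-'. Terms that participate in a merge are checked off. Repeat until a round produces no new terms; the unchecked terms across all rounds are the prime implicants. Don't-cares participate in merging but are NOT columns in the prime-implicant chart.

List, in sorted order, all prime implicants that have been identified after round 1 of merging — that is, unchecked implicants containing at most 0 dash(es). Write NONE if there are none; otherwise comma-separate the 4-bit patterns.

1010

Round 0: 0001✓ 0011✓ 0100✓ 0110✓ 0111✓ 1001✓ 1010 1100✓ 1101✓ 1111✓
Round 1: -001 -100 -111 0-11 00-1 01-0 011- 1-01 11-1 110-
PIs = {-001, -100, -111, 0-11, 00-1, 01-0, 011-, 1-01, 1010, 11-1, 110-}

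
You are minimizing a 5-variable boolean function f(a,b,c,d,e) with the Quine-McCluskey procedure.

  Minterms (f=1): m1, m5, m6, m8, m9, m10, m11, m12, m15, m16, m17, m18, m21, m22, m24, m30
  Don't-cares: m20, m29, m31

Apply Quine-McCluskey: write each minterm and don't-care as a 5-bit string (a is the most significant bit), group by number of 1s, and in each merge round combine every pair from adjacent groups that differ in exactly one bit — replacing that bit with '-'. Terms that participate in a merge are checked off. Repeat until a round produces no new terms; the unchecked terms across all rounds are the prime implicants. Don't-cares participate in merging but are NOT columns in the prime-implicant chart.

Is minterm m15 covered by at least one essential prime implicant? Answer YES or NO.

NO

Round 0: 00001✓ 00101✓ 00110✓ 01000✓ 01001✓ 01010✓ 01011✓ 01100✓ 01111✓ 10000✓ 10001✓ 10010✓ 10100✓ 10101✓ 10110✓ 11000✓ 11101✓ 11110✓ 11111✓
Round 1: -0001✓ -0101✓ -0110 -1000 -1111 0-001 00-01✓ 01-00 01-11 010-0✓ 010-1✓ 0100-✓ 0101-✓ 1-000 1-101 1-110 10-00✓ 10-01✓ 10-10✓ 100-0✓ 1000-✓ 101-0✓ 1010-✓ 111-1 1111-
Round 2: -0-01 010-- 10--0 10-0-
PIs = {-0-01, -0110, -1000, -1111, 0-001, 01-00, 01-11, 010--, 1-000, 1-101, 1-110, 10--0, 10-0-, 111-1, 1111-}
Coverage chart:
  m1: -0-01,0-001
  m5: -0-01 ←essential
  m6: -0110 ←essential
  m8: -1000,01-00,010--
  m9: 0-001,010--
  m10: 010-- ←essential
  m11: 01-11,010--
  m12: 01-00 ←essential
  m15: -1111,01-11
  m16: 1-000,10--0,10-0-
  m17: -0-01,10-0-
  m18: 10--0 ←essential
  m21: -0-01,1-101,10-0-
  m22: -0110,1-110,10--0
  m24: -1000,1-000
  m30: 1-110,1111-
Essential: -0-01, -0110, 01-00, 010--, 10--0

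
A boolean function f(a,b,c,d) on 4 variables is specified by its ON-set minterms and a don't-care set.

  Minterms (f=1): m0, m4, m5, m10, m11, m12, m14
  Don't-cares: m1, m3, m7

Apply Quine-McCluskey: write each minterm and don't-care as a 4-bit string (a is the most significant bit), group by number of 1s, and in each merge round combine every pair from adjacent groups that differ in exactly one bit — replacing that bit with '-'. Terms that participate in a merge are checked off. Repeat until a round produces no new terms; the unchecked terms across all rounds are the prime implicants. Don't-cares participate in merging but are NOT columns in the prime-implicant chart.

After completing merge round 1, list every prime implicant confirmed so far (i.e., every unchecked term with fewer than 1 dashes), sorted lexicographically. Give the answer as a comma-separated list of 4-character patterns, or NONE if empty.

Round 0: 0000✓ 0001✓ 0011✓ 0100✓ 0101✓ 0111✓ 1010✓ 1011✓ 1100✓ 1110✓
Round 1: -011 -100 0-00✓ 0-01✓ 0-11✓ 00-1✓ 000-✓ 01-1✓ 010-✓ 1-10 101- 11-0
Round 2: 0--1 0-0-
PIs = {-011, -100, 0--1, 0-0-, 1-10, 101-, 11-0}

NONE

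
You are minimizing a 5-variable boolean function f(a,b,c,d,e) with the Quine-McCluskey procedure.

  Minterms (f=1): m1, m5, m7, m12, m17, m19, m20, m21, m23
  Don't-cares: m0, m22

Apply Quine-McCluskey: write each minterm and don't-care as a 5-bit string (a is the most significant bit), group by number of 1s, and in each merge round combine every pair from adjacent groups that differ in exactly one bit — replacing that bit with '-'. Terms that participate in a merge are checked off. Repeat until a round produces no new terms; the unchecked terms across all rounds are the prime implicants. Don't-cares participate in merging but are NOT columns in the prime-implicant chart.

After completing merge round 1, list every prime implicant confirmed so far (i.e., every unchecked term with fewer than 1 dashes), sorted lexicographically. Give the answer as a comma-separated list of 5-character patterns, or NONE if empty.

01100

[col 0] 00000*, 00001*, 00101*, 00111*, 01100, 10001*, 10011*, 10100*, 10101*, 10110*, 10111*
[col 1] -0001*, -0101*, -0111*, 00-01*, 0000-, 001-1*, 10-01*, 10-11*, 100-1*, 101-0*, 101-1*, 1010-*, 1011-*
[col 2] -0-01, -01-1, 10--1, 101--
Prime implicants: -0-01, -01-1, 0000-, 01100, 10--1, 101--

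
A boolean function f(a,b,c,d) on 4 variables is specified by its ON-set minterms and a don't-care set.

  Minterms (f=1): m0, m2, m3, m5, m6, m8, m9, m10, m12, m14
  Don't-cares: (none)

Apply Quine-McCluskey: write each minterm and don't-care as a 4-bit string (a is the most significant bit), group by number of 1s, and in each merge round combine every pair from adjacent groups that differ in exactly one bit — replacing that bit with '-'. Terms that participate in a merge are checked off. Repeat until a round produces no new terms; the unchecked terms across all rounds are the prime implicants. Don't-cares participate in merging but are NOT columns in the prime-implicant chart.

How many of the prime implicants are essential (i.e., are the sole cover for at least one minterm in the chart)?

6

Round 0: 0000✓ 0010✓ 0011✓ 0101 0110✓ 1000✓ 1001✓ 1010✓ 1100✓ 1110✓
Round 1: -000✓ -010✓ -110✓ 0-10✓ 00-0✓ 001- 1-00✓ 1-10✓ 10-0✓ 100- 11-0✓
Round 2: --10 -0-0 1--0
PIs = {--10, -0-0, 001-, 0101, 1--0, 100-}
Coverage chart:
  m0: -0-0 ←essential
  m2: --10,-0-0,001-
  m3: 001- ←essential
  m5: 0101 ←essential
  m6: --10 ←essential
  m8: -0-0,1--0,100-
  m9: 100- ←essential
  m10: --10,-0-0,1--0
  m12: 1--0 ←essential
  m14: --10,1--0
Essential: --10, -0-0, 001-, 0101, 1--0, 100-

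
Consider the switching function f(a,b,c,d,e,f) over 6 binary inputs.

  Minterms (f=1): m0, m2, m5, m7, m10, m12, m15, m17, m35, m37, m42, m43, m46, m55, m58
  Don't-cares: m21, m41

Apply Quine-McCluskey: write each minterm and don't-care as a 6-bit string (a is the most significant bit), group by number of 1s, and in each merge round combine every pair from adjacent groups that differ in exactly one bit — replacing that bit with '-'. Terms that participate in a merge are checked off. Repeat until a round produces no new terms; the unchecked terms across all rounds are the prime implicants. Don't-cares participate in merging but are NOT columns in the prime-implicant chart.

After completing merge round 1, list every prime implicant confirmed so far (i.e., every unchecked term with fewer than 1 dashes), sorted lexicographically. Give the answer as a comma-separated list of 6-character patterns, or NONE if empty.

[col 0] 000000*, 000010*, 000101*, 000111*, 001010*, 001100, 001111*, 010001*, 010101*, 100011*, 100101*, 101001*, 101010*, 101011*, 101110*, 110111, 111010*
[col 1] -00101, -01010, 0-0101, 00-010, 00-111, 0000-0, 0001-1, 010-01, 1-1010, 10-011, 101-10, 1010-1, 10101-
Prime implicants: -00101, -01010, 0-0101, 00-010, 00-111, 0000-0, 0001-1, 001100, 010-01, 1-1010, 10-011, 101-10, 1010-1, 10101-, 110111

001100, 110111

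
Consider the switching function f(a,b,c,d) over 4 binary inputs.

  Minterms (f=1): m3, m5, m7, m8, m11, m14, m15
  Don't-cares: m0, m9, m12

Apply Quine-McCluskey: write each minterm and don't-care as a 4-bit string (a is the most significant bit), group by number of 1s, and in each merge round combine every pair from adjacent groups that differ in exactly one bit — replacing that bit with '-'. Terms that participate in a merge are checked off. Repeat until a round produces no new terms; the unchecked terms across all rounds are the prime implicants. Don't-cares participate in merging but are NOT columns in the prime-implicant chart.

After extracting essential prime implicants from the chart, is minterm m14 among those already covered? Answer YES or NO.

size-2^0 implicants → 0000(✓)  0011(✓)  0101(✓)  0111(✓)  1000(✓)  1001(✓)  1011(✓)  1100(✓)  1110(✓)  1111(✓)
size-2^1 implicants → -000  -011(✓)  -111(✓)  0-11(✓)  01-1  1-00  1-11(✓)  10-1  100-  11-0  111-
size-2^2 implicants → --11
Unchecked terms (primes): --11, -000, 01-1, 1-00, 10-1, 100-, 11-0, 111-
Minterm coverage:
  m3 ⊆ --11 [E]
  m5 ⊆ 01-1 [E]
  m7 ⊆ --11,01-1
  m8 ⊆ -000,1-00,100-
  m11 ⊆ --11,10-1
  m14 ⊆ 11-0,111-
  m15 ⊆ --11,111-
E = {--11, 01-1}

NO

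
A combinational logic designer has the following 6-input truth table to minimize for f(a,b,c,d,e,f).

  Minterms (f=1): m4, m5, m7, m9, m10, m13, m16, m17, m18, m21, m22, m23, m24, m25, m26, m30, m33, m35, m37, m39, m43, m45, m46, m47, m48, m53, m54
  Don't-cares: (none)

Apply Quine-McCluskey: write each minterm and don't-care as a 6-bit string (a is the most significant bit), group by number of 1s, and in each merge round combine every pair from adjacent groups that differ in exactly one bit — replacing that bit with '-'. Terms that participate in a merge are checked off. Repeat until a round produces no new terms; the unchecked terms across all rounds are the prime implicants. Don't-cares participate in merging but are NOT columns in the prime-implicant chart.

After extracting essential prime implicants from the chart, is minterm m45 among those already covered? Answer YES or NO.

Round 0: 000100✓ 000101✓ 000111✓ 001001✓ 001010✓ 001101✓ 010000✓ 010001✓ 010010✓ 010101✓ 010110✓ 010111✓ 011000✓ 011001✓ 011010✓ 011110✓ 100001✓ 100011✓ 100101✓ 100111✓ 101011✓ 101101✓ 101110✓ 101111✓ 110000✓ 110101✓ 110110✓
Round 1: -00101✓ -00111✓ -01101✓ -10000 -10101✓ -10110 0-0101✓ 0-0111✓ 0-1001 0-1010 00-101✓ 0001-1✓ 00010- 001-01 01-000✓ 01-001✓ 01-010✓ 01-110✓ 010-01 010-10✓ 0100-0✓ 01000-✓ 0101-1✓ 01011- 011-10✓ 0110-0✓ 01100-✓ 1-0101✓ 10-011✓ 10-101✓ 10-111✓ 100-01✓ 100-11✓ 1000-1✓ 1001-1✓ 101-11✓ 1011-1✓ 10111-
Round 2: --0101 -0-101 -001-1 0-01-1 01--10 01-0-0 01-00- 10--11 10-1-1 100--1
PIs = {--0101, -0-101, -001-1, -10000, -10110, 0-01-1, 0-1001, 0-1010, 00010-, 001-01, 01--10, 01-0-0, 01-00-, 010-01, 01011-, 10--11, 10-1-1, 100--1, 10111-}
Coverage chart:
  m4: 00010- ←essential
  m5: --0101,-0-101,-001-1,0-01-1,00010-
  m7: -001-1,0-01-1
  m9: 0-1001,001-01
  m10: 0-1010 ←essential
  m13: -0-101,001-01
  m16: -10000,01-0-0,01-00-
  m17: 01-00-,010-01
  m18: 01--10,01-0-0
  m21: --0101,0-01-1,010-01
  m22: -10110,01--10,01011-
  m23: 0-01-1,01011-
  m24: 01-0-0,01-00-
  m25: 0-1001,01-00-
  m26: 0-1010,01--10,01-0-0
  m30: 01--10 ←essential
  m33: 100--1 ←essential
  m35: 10--11,100--1
  m37: --0101,-0-101,-001-1,10-1-1,100--1
  m39: -001-1,10--11,10-1-1,100--1
  m43: 10--11 ←essential
  m45: -0-101,10-1-1
  m46: 10111- ←essential
  m47: 10--11,10-1-1,10111-
  m48: -10000 ←essential
  m53: --0101 ←essential
  m54: -10110 ←essential
Essential: --0101, -10000, -10110, 0-1010, 00010-, 01--10, 10--11, 100--1, 10111-

NO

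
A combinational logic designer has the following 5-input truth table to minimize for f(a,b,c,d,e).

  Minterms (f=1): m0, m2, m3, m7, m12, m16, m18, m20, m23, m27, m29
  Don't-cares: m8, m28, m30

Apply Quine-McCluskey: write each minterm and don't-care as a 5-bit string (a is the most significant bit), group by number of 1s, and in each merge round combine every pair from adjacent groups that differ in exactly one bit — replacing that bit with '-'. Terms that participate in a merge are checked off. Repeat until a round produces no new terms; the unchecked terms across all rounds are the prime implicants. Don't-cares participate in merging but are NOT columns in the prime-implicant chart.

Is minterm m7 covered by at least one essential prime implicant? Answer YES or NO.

YES

size-2^0 implicants → 00000(✓)  00010(✓)  00011(✓)  00111(✓)  01000(✓)  01100(✓)  10000(✓)  10010(✓)  10100(✓)  10111(✓)  11011  11100(✓)  11101(✓)  11110(✓)
size-2^1 implicants → -0000(✓)  -0010(✓)  -0111  -1100  0-000  00-11  000-0(✓)  0001-  01-00  1-100  10-00  100-0(✓)  111-0  1110-
size-2^2 implicants → -00-0
Unchecked terms (primes): -00-0, -0111, -1100, 0-000, 00-11, 0001-, 01-00, 1-100, 10-00, 11011, 111-0, 1110-
Minterm coverage:
  m0 ⊆ -00-0,0-000
  m2 ⊆ -00-0,0001-
  m3 ⊆ 00-11,0001-
  m7 ⊆ -0111,00-11
  m12 ⊆ -1100,01-00
  m16 ⊆ -00-0,10-00
  m18 ⊆ -00-0 [E]
  m20 ⊆ 1-100,10-00
  m23 ⊆ -0111 [E]
  m27 ⊆ 11011 [E]
  m29 ⊆ 1110- [E]
E = {-00-0, -0111, 11011, 1110-}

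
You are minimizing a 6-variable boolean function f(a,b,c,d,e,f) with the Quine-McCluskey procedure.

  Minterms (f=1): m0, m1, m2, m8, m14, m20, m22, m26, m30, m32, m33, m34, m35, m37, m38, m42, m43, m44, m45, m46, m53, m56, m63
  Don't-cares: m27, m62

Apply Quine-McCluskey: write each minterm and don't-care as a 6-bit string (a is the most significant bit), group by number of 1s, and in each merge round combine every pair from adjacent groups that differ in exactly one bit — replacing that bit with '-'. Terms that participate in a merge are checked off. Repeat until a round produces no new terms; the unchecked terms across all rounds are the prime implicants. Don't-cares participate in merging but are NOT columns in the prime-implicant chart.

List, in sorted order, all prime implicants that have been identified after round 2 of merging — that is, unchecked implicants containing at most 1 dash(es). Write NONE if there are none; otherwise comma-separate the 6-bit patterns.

size-2^0 implicants → 000000(✓)  000001(✓)  000010(✓)  001000(✓)  001110(✓)  010100(✓)  010110(✓)  011010(✓)  011011(✓)  011110(✓)  100000(✓)  100001(✓)  100010(✓)  100011(✓)  100101(✓)  100110(✓)  101010(✓)  101011(✓)  101100(✓)  101101(✓)  101110(✓)  110101(✓)  111000  111110(✓)  111111(✓)
size-2^1 implicants → -00000(✓)  -00001(✓)  -00010(✓)  -01110(✓)  -11110(✓)  0-1110(✓)  00-000  0000-0(✓)  00000-(✓)  01-110  0101-0  011-10  01101-  1-0101  1-1110(✓)  10-010(✓)  10-011(✓)  10-101  10-110(✓)  100-01  100-10(✓)  1000-0(✓)  1000-1(✓)  10000-(✓)  10001-(✓)  101-10(✓)  10101-(✓)  1011-0  10110-  11111-
size-2^2 implicants → --1110  -000-0  -0000-  10--10  10-01-  1000--
Unchecked terms (primes): --1110, -000-0, -0000-, 00-000, 01-110, 0101-0, 011-10, 01101-, 1-0101, 10--10, 10-01-, 10-101, 100-01, 1000--, 1011-0, 10110-, 111000, 11111-

00-000, 01-110, 0101-0, 011-10, 01101-, 1-0101, 10-101, 100-01, 1011-0, 10110-, 111000, 11111-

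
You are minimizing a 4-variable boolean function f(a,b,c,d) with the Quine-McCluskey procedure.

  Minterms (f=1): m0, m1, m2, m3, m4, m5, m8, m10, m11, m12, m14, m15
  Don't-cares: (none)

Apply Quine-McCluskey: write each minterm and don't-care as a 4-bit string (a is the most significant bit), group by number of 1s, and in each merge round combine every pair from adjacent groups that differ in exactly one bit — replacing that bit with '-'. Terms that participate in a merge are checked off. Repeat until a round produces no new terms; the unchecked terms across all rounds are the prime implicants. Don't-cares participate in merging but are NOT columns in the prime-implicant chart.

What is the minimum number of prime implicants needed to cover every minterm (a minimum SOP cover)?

Round 0: 0000✓ 0001✓ 0010✓ 0011✓ 0100✓ 0101✓ 1000✓ 1010✓ 1011✓ 1100✓ 1110✓ 1111✓
Round 1: -000✓ -010✓ -011✓ -100✓ 0-00✓ 0-01✓ 00-0✓ 00-1✓ 000-✓ 001-✓ 010-✓ 1-00✓ 1-10✓ 1-11✓ 10-0✓ 101-✓ 11-0✓ 111-✓
Round 2: --00 -0-0 -01- 0-0- 00-- 1--0 1-1-
PIs = {--00, -0-0, -01-, 0-0-, 00--, 1--0, 1-1-}
Coverage chart:
  m0: --00,-0-0,0-0-,00--
  m1: 0-0-,00--
  m2: -0-0,-01-,00--
  m3: -01-,00--
  m4: --00,0-0-
  m5: 0-0- ←essential
  m8: --00,-0-0,1--0
  m10: -0-0,-01-,1--0,1-1-
  m11: -01-,1-1-
  m12: --00,1--0
  m14: 1--0,1-1-
  m15: 1-1- ←essential
Essential: 0-0-, 1-1-
Petrick residual → --00, -01-
Min cover (4 terms): c'd' + b'c + a'c' + ac

4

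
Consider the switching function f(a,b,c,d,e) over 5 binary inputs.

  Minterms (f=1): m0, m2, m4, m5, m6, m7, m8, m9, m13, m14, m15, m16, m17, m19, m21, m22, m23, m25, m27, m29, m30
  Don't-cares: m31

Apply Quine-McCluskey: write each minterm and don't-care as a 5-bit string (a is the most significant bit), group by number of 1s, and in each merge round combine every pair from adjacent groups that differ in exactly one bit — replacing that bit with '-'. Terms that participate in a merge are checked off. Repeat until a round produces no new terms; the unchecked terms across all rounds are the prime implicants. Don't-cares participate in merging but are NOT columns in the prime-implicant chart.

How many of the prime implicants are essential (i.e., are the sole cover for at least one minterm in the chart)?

3

[col 0] 00000*, 00010*, 00100*, 00101*, 00110*, 00111*, 01000*, 01001*, 01101*, 01110*, 01111*, 10000*, 10001*, 10011*, 10101*, 10110*, 10111*, 11001*, 11011*, 11101*, 11110*, 11111*
[col 1] -0000, -0101*, -0110*, -0111*, -1001*, -1101*, -1110*, -1111*, 0-000, 0-101*, 0-110*, 0-111*, 00-00*, 00-10*, 000-0*, 001-0*, 001-1*, 0010-*, 0011-*, 01-01*, 0100-, 011-1*, 0111-*, 1-001*, 1-011*, 1-101*, 1-110*, 1-111*, 10-01*, 10-11*, 100-1*, 1000-, 101-1*, 1011-*, 11-01*, 11-11*, 110-1*, 111-1*, 1111-*
[col 2] --101*, --110*, --111*, -01-1*, -011-*, -1-01, -11-1*, -111-*, 0-1-1*, 0-11-*, 00--0, 001--, 1--01*, 1--11*, 1-0-1*, 1-1-1*, 1-11-*, 10--1*, 11--1*
[col 3] --1-1, --11-, 1---1
Prime implicants: --1-1, --11-, -0000, -1-01, 0-000, 00--0, 001--, 0100-, 1---1, 1000-
PI chart (minterm → PIs covering it):
  0 | -0000,0-000,00--0
  2 | 00--0  (sole → essential)
  4 | 00--0,001--
  5 | --1-1,001--
  6 | --11-,00--0,001--
  7 | --1-1,--11-,001--
  8 | 0-000,0100-
  9 | -1-01,0100-
  13 | --1-1,-1-01
  14 | --11-  (sole → essential)
  15 | --1-1,--11-
  16 | -0000,1000-
  17 | 1---1,1000-
  19 | 1---1  (sole → essential)
  21 | --1-1,1---1
  22 | --11-  (sole → essential)
  23 | --1-1,--11-,1---1
  25 | -1-01,1---1
  27 | 1---1  (sole → essential)
  29 | --1-1,-1-01,1---1
  30 | --11-  (sole → essential)
Essential prime implicants: --11-, 00--0, 1---1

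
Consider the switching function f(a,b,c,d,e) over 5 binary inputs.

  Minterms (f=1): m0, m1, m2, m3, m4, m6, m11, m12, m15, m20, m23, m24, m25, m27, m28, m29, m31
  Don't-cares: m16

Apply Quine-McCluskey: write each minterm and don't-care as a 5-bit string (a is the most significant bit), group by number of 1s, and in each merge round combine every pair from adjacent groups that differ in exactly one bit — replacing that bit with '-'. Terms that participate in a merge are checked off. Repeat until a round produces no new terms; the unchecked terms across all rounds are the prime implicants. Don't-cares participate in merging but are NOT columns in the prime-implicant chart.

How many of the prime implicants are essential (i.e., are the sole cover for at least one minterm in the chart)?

size-2^0 implicants → 00000(✓)  00001(✓)  00010(✓)  00011(✓)  00100(✓)  00110(✓)  01011(✓)  01100(✓)  01111(✓)  10000(✓)  10100(✓)  10111(✓)  11000(✓)  11001(✓)  11011(✓)  11100(✓)  11101(✓)  11111(✓)
size-2^1 implicants → -0000(✓)  -0100(✓)  -1011(✓)  -1100(✓)  -1111(✓)  0-011  0-100(✓)  00-00(✓)  00-10(✓)  000-0(✓)  000-1(✓)  0000-(✓)  0001-(✓)  001-0(✓)  01-11(✓)  1-000(✓)  1-100(✓)  1-111  10-00(✓)  11-00(✓)  11-01(✓)  11-11(✓)  110-1(✓)  1100-(✓)  111-1(✓)  1110-(✓)
size-2^2 implicants → --100  -0-00  -1-11  00--0  000--  1--00  11--1  11-0-
Unchecked terms (primes): --100, -0-00, -1-11, 0-011, 00--0, 000--, 1--00, 1-111, 11--1, 11-0-
Minterm coverage:
  m0 ⊆ -0-00,00--0,000--
  m1 ⊆ 000-- [E]
  m2 ⊆ 00--0,000--
  m3 ⊆ 0-011,000--
  m4 ⊆ --100,-0-00,00--0
  m6 ⊆ 00--0 [E]
  m11 ⊆ -1-11,0-011
  m12 ⊆ --100 [E]
  m15 ⊆ -1-11 [E]
  m20 ⊆ --100,-0-00,1--00
  m23 ⊆ 1-111 [E]
  m24 ⊆ 1--00,11-0-
  m25 ⊆ 11--1,11-0-
  m27 ⊆ -1-11,11--1
  m28 ⊆ --100,1--00,11-0-
  m29 ⊆ 11--1,11-0-
  m31 ⊆ -1-11,1-111,11--1
E = {--100, -1-11, 00--0, 000--, 1-111}

5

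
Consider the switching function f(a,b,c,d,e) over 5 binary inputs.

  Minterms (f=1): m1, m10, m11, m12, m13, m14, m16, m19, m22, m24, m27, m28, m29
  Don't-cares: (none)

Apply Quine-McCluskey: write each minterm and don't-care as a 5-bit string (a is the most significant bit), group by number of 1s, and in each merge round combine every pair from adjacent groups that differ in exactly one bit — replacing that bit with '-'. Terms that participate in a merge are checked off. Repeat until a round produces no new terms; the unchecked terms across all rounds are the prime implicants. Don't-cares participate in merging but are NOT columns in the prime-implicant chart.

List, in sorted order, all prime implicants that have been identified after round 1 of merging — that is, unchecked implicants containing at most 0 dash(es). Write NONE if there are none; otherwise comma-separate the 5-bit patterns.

Round 0: 00001 01010✓ 01011✓ 01100✓ 01101✓ 01110✓ 10000✓ 10011✓ 10110 11000✓ 11011✓ 11100✓ 11101✓
Round 1: -1011 -1100✓ -1101✓ 01-10 0101- 011-0 0110-✓ 1-000 1-011 11-00 1110-✓
Round 2: -110-
PIs = {-1011, -110-, 00001, 01-10, 0101-, 011-0, 1-000, 1-011, 10110, 11-00}

00001, 10110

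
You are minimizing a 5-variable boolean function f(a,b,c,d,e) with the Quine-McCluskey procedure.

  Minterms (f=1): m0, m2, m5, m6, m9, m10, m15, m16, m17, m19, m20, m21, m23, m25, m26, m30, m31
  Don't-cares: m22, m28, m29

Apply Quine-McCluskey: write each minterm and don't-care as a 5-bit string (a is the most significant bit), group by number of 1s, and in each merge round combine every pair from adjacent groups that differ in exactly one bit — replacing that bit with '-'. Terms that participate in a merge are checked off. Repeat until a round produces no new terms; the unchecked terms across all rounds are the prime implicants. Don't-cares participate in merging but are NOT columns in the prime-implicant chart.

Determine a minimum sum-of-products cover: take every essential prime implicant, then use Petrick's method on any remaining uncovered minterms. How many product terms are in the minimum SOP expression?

size-2^0 implicants → 00000(✓)  00010(✓)  00101(✓)  00110(✓)  01001(✓)  01010(✓)  01111(✓)  10000(✓)  10001(✓)  10011(✓)  10100(✓)  10101(✓)  10110(✓)  10111(✓)  11001(✓)  11010(✓)  11100(✓)  11101(✓)  11110(✓)  11111(✓)
size-2^1 implicants → -0000  -0101  -0110  -1001  -1010  -1111  0-010  00-10  000-0  1-001(✓)  1-100(✓)  1-101(✓)  1-110(✓)  1-111(✓)  10-00(✓)  10-01(✓)  10-11(✓)  100-1(✓)  1000-(✓)  101-0(✓)  101-1(✓)  1010-(✓)  1011-(✓)  11-01(✓)  11-10  111-0(✓)  111-1(✓)  1110-(✓)  1111-(✓)
size-2^2 implicants → 1--01  1-1-0(✓)  1-1-1(✓)  1-10-(✓)  1-11-(✓)  10--1  10-0-  101--(✓)  111--(✓)
size-2^3 implicants → 1-1--
Unchecked terms (primes): -0000, -0101, -0110, -1001, -1010, -1111, 0-010, 00-10, 000-0, 1--01, 1-1--, 10--1, 10-0-, 11-10
Minterm coverage:
  m0 ⊆ -0000,000-0
  m2 ⊆ 0-010,00-10,000-0
  m5 ⊆ -0101 [E]
  m6 ⊆ -0110,00-10
  m9 ⊆ -1001 [E]
  m10 ⊆ -1010,0-010
  m15 ⊆ -1111 [E]
  m16 ⊆ -0000,10-0-
  m17 ⊆ 1--01,10--1,10-0-
  m19 ⊆ 10--1 [E]
  m20 ⊆ 1-1--,10-0-
  m21 ⊆ -0101,1--01,1-1--,10--1,10-0-
  m23 ⊆ 1-1--,10--1
  m25 ⊆ -1001,1--01
  m26 ⊆ -1010,11-10
  m30 ⊆ 1-1--,11-10
  m31 ⊆ -1111,1-1--
E = {-0101, -1001, -1111, 10--1}
Petrick residual → -0000, -1010, 00-10, 1-1--
Cover = b'c'd'e' + b'cd'e + bc'd'e + bc'de' + bcde + a'b'de' + ac + ab'e  |cover|=8

8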